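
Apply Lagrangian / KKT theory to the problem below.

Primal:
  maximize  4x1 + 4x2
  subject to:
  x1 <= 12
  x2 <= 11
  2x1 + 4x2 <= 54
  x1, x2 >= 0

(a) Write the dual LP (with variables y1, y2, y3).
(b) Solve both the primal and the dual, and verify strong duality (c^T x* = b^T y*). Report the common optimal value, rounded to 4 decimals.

The standard primal-dual pair for 'max c^T x s.t. A x <= b, x >= 0' is:
  Dual:  min b^T y  s.t.  A^T y >= c,  y >= 0.

So the dual LP is:
  minimize  12y1 + 11y2 + 54y3
  subject to:
    y1 + 2y3 >= 4
    y2 + 4y3 >= 4
    y1, y2, y3 >= 0

Solving the primal: x* = (12, 7.5).
  primal value c^T x* = 78.
Solving the dual: y* = (2, 0, 1).
  dual value b^T y* = 78.
Strong duality: c^T x* = b^T y*. Confirmed.

78


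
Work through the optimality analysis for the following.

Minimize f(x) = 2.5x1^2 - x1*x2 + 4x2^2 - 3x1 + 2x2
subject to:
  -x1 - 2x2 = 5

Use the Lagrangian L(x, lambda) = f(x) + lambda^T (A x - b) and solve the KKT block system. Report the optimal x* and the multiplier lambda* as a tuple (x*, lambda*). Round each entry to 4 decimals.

Form the Lagrangian:
  L(x, lambda) = (1/2) x^T Q x + c^T x + lambda^T (A x - b)
Stationarity (grad_x L = 0): Q x + c + A^T lambda = 0.
Primal feasibility: A x = b.

This gives the KKT block system:
  [ Q   A^T ] [ x     ]   [-c ]
  [ A    0  ] [ lambda ] = [ b ]

Solving the linear system:
  x*      = (-1.0625, -1.9687)
  lambda* = (-6.3437)
  f(x*)   = 15.4844

x* = (-1.0625, -1.9687), lambda* = (-6.3437)


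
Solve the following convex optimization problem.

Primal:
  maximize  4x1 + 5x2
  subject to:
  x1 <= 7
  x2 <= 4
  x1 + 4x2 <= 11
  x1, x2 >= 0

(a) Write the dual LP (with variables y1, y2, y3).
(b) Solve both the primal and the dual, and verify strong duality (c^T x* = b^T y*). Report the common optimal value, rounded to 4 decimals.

The standard primal-dual pair for 'max c^T x s.t. A x <= b, x >= 0' is:
  Dual:  min b^T y  s.t.  A^T y >= c,  y >= 0.

So the dual LP is:
  minimize  7y1 + 4y2 + 11y3
  subject to:
    y1 + y3 >= 4
    y2 + 4y3 >= 5
    y1, y2, y3 >= 0

Solving the primal: x* = (7, 1).
  primal value c^T x* = 33.
Solving the dual: y* = (2.75, 0, 1.25).
  dual value b^T y* = 33.
Strong duality: c^T x* = b^T y*. Confirmed.

33


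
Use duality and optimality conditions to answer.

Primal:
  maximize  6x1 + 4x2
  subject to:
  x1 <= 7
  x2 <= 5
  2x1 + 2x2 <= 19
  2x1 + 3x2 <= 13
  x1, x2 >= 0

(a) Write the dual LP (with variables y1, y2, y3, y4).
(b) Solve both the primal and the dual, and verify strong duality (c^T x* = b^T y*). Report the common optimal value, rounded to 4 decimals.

The standard primal-dual pair for 'max c^T x s.t. A x <= b, x >= 0' is:
  Dual:  min b^T y  s.t.  A^T y >= c,  y >= 0.

So the dual LP is:
  minimize  7y1 + 5y2 + 19y3 + 13y4
  subject to:
    y1 + 2y3 + 2y4 >= 6
    y2 + 2y3 + 3y4 >= 4
    y1, y2, y3, y4 >= 0

Solving the primal: x* = (6.5, 0).
  primal value c^T x* = 39.
Solving the dual: y* = (0, 0, 0, 3).
  dual value b^T y* = 39.
Strong duality: c^T x* = b^T y*. Confirmed.

39


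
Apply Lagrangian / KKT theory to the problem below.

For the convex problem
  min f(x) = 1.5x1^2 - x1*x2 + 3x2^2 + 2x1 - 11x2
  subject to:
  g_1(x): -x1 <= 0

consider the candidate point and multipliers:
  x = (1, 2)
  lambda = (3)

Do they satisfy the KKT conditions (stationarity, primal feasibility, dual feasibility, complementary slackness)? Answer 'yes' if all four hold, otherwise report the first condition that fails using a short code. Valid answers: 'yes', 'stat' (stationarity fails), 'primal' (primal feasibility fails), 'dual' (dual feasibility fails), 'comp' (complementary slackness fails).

Gradient of f: grad f(x) = Q x + c = (3, 0)
Constraint values g_i(x) = a_i^T x - b_i:
  g_1((1, 2)) = -1
Stationarity residual: grad f(x) + sum_i lambda_i a_i = (0, 0)
  -> stationarity OK
Primal feasibility (all g_i <= 0): OK
Dual feasibility (all lambda_i >= 0): OK
Complementary slackness (lambda_i * g_i(x) = 0 for all i): FAILS

Verdict: the first failing condition is complementary_slackness -> comp.

comp


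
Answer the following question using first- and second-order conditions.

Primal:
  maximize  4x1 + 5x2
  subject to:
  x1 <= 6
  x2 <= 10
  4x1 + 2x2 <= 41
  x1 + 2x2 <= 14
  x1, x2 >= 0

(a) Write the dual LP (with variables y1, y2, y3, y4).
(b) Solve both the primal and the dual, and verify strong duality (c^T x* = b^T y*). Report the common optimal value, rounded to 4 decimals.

The standard primal-dual pair for 'max c^T x s.t. A x <= b, x >= 0' is:
  Dual:  min b^T y  s.t.  A^T y >= c,  y >= 0.

So the dual LP is:
  minimize  6y1 + 10y2 + 41y3 + 14y4
  subject to:
    y1 + 4y3 + y4 >= 4
    y2 + 2y3 + 2y4 >= 5
    y1, y2, y3, y4 >= 0

Solving the primal: x* = (6, 4).
  primal value c^T x* = 44.
Solving the dual: y* = (1.5, 0, 0, 2.5).
  dual value b^T y* = 44.
Strong duality: c^T x* = b^T y*. Confirmed.

44


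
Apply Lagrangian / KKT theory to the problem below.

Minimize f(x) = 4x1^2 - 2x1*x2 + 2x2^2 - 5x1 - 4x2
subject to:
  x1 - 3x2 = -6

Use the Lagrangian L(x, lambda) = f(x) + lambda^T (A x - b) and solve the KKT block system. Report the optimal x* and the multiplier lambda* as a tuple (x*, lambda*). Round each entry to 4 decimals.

Form the Lagrangian:
  L(x, lambda) = (1/2) x^T Q x + c^T x + lambda^T (A x - b)
Stationarity (grad_x L = 0): Q x + c + A^T lambda = 0.
Primal feasibility: A x = b.

This gives the KKT block system:
  [ Q   A^T ] [ x     ]   [-c ]
  [ A    0  ] [ lambda ] = [ b ]

Solving the linear system:
  x*      = (1.0781, 2.3594)
  lambda* = (1.0938)
  f(x*)   = -4.1328

x* = (1.0781, 2.3594), lambda* = (1.0938)


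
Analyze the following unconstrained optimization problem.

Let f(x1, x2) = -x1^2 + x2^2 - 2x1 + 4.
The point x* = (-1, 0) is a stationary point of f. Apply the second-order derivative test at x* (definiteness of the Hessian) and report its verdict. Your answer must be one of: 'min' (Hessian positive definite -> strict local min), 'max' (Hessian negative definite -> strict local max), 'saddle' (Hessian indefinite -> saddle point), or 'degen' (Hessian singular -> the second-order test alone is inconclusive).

Compute the Hessian H = grad^2 f:
  H = [[-2, 0], [0, 2]]
Verify stationarity: grad f(x*) = H x* + g = (0, 0).
Eigenvalues of H: -2, 2.
Eigenvalues have mixed signs, so H is indefinite -> x* is a saddle point.

saddle


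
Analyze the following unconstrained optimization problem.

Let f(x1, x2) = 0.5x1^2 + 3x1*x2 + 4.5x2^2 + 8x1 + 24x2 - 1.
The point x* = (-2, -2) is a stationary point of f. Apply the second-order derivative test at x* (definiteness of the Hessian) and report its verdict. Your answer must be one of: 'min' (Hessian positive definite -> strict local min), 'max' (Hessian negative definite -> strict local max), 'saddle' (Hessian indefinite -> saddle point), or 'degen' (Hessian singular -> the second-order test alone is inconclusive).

Compute the Hessian H = grad^2 f:
  H = [[1, 3], [3, 9]]
Verify stationarity: grad f(x*) = H x* + g = (0, 0).
Eigenvalues of H: 0, 10.
H has a zero eigenvalue (singular; positive semidefinite but not definite), so H is neither positive definite, negative definite, nor indefinite. The second-order test alone is inconclusive -> degen.
(Indeed, f is constant along the null direction of H through x*, so x* is not a strict local extremum.)

degen


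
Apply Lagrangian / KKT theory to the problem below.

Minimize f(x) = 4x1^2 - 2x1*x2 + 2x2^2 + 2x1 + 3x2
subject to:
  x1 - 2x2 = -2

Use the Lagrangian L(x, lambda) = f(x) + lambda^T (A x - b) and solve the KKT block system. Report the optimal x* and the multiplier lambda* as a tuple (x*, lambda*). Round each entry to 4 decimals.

Form the Lagrangian:
  L(x, lambda) = (1/2) x^T Q x + c^T x + lambda^T (A x - b)
Stationarity (grad_x L = 0): Q x + c + A^T lambda = 0.
Primal feasibility: A x = b.

This gives the KKT block system:
  [ Q   A^T ] [ x     ]   [-c ]
  [ A    0  ] [ lambda ] = [ b ]

Solving the linear system:
  x*      = (-0.5, 0.75)
  lambda* = (3.5)
  f(x*)   = 4.125

x* = (-0.5, 0.75), lambda* = (3.5)


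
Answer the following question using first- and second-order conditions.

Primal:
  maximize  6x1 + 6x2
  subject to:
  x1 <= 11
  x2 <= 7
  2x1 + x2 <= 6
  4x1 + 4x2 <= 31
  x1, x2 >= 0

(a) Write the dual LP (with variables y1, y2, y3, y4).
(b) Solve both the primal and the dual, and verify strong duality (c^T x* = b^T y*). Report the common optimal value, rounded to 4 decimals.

The standard primal-dual pair for 'max c^T x s.t. A x <= b, x >= 0' is:
  Dual:  min b^T y  s.t.  A^T y >= c,  y >= 0.

So the dual LP is:
  minimize  11y1 + 7y2 + 6y3 + 31y4
  subject to:
    y1 + 2y3 + 4y4 >= 6
    y2 + y3 + 4y4 >= 6
    y1, y2, y3, y4 >= 0

Solving the primal: x* = (0, 6).
  primal value c^T x* = 36.
Solving the dual: y* = (0, 0, 6, 0).
  dual value b^T y* = 36.
Strong duality: c^T x* = b^T y*. Confirmed.

36


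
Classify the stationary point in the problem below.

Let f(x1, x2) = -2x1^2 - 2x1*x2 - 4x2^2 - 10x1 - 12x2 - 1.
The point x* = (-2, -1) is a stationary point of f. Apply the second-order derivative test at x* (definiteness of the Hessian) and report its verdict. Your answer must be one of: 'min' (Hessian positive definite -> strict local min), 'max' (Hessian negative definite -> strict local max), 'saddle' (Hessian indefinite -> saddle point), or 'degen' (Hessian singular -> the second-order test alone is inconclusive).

Compute the Hessian H = grad^2 f:
  H = [[-4, -2], [-2, -8]]
Verify stationarity: grad f(x*) = H x* + g = (0, 0).
Eigenvalues of H: -8.8284, -3.1716.
Both eigenvalues < 0, so H is negative definite -> x* is a strict local max.

max


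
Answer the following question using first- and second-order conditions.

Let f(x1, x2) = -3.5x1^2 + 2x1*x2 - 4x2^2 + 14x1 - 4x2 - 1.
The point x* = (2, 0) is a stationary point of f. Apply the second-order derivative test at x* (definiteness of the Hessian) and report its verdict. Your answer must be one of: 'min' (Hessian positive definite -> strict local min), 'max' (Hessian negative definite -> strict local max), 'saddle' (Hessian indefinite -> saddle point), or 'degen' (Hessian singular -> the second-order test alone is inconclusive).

Compute the Hessian H = grad^2 f:
  H = [[-7, 2], [2, -8]]
Verify stationarity: grad f(x*) = H x* + g = (0, 0).
Eigenvalues of H: -9.5616, -5.4384.
Both eigenvalues < 0, so H is negative definite -> x* is a strict local max.

max


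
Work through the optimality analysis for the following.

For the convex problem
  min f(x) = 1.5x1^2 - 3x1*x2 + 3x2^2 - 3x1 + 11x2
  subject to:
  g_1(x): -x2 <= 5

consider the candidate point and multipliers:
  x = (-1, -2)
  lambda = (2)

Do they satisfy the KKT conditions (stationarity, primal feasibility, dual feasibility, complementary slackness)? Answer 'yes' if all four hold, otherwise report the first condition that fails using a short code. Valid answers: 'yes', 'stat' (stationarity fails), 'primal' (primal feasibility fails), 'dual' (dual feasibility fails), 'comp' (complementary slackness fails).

Gradient of f: grad f(x) = Q x + c = (0, 2)
Constraint values g_i(x) = a_i^T x - b_i:
  g_1((-1, -2)) = -3
Stationarity residual: grad f(x) + sum_i lambda_i a_i = (0, 0)
  -> stationarity OK
Primal feasibility (all g_i <= 0): OK
Dual feasibility (all lambda_i >= 0): OK
Complementary slackness (lambda_i * g_i(x) = 0 for all i): FAILS

Verdict: the first failing condition is complementary_slackness -> comp.

comp


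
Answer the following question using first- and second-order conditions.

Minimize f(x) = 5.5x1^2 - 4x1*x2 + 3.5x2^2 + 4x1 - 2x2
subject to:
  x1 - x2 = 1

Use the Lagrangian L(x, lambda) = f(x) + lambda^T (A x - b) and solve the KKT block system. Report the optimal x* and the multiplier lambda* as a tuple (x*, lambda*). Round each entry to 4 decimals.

Form the Lagrangian:
  L(x, lambda) = (1/2) x^T Q x + c^T x + lambda^T (A x - b)
Stationarity (grad_x L = 0): Q x + c + A^T lambda = 0.
Primal feasibility: A x = b.

This gives the KKT block system:
  [ Q   A^T ] [ x     ]   [-c ]
  [ A    0  ] [ lambda ] = [ b ]

Solving the linear system:
  x*      = (0.1, -0.9)
  lambda* = (-8.7)
  f(x*)   = 5.45

x* = (0.1, -0.9), lambda* = (-8.7)


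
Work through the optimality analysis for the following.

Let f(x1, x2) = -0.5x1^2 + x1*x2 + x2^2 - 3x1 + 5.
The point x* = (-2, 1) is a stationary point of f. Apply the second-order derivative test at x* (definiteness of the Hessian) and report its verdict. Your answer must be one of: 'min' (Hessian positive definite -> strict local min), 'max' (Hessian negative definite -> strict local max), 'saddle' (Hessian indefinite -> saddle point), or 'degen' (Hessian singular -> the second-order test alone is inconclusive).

Compute the Hessian H = grad^2 f:
  H = [[-1, 1], [1, 2]]
Verify stationarity: grad f(x*) = H x* + g = (0, 0).
Eigenvalues of H: -1.3028, 2.3028.
Eigenvalues have mixed signs, so H is indefinite -> x* is a saddle point.

saddle


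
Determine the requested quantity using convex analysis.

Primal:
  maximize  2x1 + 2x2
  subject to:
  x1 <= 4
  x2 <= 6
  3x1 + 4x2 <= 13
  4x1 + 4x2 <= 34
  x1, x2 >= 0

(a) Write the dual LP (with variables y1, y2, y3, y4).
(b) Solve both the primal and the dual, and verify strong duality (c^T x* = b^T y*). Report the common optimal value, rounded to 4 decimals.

The standard primal-dual pair for 'max c^T x s.t. A x <= b, x >= 0' is:
  Dual:  min b^T y  s.t.  A^T y >= c,  y >= 0.

So the dual LP is:
  minimize  4y1 + 6y2 + 13y3 + 34y4
  subject to:
    y1 + 3y3 + 4y4 >= 2
    y2 + 4y3 + 4y4 >= 2
    y1, y2, y3, y4 >= 0

Solving the primal: x* = (4, 0.25).
  primal value c^T x* = 8.5.
Solving the dual: y* = (0.5, 0, 0.5, 0).
  dual value b^T y* = 8.5.
Strong duality: c^T x* = b^T y*. Confirmed.

8.5


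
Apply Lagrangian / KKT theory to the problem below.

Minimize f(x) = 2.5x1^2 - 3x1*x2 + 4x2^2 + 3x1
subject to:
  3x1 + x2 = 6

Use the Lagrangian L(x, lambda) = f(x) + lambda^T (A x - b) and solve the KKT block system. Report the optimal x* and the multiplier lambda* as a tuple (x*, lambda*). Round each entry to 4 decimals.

Form the Lagrangian:
  L(x, lambda) = (1/2) x^T Q x + c^T x + lambda^T (A x - b)
Stationarity (grad_x L = 0): Q x + c + A^T lambda = 0.
Primal feasibility: A x = b.

This gives the KKT block system:
  [ Q   A^T ] [ x     ]   [-c ]
  [ A    0  ] [ lambda ] = [ b ]

Solving the linear system:
  x*      = (1.6737, 0.9789)
  lambda* = (-2.8105)
  f(x*)   = 10.9421

x* = (1.6737, 0.9789), lambda* = (-2.8105)


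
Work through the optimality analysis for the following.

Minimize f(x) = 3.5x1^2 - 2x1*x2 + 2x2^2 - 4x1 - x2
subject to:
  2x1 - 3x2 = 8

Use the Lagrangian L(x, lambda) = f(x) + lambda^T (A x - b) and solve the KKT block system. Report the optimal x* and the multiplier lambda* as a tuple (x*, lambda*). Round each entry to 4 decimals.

Form the Lagrangian:
  L(x, lambda) = (1/2) x^T Q x + c^T x + lambda^T (A x - b)
Stationarity (grad_x L = 0): Q x + c + A^T lambda = 0.
Primal feasibility: A x = b.

This gives the KKT block system:
  [ Q   A^T ] [ x     ]   [-c ]
  [ A    0  ] [ lambda ] = [ b ]

Solving the linear system:
  x*      = (1.0545, -1.9636)
  lambda* = (-3.6545)
  f(x*)   = 13.4909

x* = (1.0545, -1.9636), lambda* = (-3.6545)


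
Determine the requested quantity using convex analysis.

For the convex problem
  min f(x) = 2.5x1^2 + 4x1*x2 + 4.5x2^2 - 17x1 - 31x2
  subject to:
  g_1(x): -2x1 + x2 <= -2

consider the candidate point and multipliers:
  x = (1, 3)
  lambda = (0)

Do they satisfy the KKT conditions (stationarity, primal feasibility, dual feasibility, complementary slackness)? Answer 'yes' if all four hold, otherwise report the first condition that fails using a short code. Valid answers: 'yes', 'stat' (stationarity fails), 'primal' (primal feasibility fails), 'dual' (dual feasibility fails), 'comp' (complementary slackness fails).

Gradient of f: grad f(x) = Q x + c = (0, 0)
Constraint values g_i(x) = a_i^T x - b_i:
  g_1((1, 3)) = 3
Stationarity residual: grad f(x) + sum_i lambda_i a_i = (0, 0)
  -> stationarity OK
Primal feasibility (all g_i <= 0): FAILS
Dual feasibility (all lambda_i >= 0): OK
Complementary slackness (lambda_i * g_i(x) = 0 for all i): OK

Verdict: the first failing condition is primal_feasibility -> primal.

primal


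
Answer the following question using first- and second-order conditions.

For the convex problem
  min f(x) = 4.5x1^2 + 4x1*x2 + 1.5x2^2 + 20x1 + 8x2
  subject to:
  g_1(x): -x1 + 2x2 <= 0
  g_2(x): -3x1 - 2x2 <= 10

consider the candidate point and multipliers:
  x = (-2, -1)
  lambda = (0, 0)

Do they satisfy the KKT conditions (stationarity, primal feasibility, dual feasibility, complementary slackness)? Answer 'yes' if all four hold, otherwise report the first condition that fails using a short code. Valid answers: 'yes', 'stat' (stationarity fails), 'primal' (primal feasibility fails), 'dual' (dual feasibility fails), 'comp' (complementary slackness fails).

Gradient of f: grad f(x) = Q x + c = (-2, -3)
Constraint values g_i(x) = a_i^T x - b_i:
  g_1((-2, -1)) = 0
  g_2((-2, -1)) = -2
Stationarity residual: grad f(x) + sum_i lambda_i a_i = (-2, -3)
  -> stationarity FAILS
Primal feasibility (all g_i <= 0): OK
Dual feasibility (all lambda_i >= 0): OK
Complementary slackness (lambda_i * g_i(x) = 0 for all i): OK

Verdict: the first failing condition is stationarity -> stat.

stat


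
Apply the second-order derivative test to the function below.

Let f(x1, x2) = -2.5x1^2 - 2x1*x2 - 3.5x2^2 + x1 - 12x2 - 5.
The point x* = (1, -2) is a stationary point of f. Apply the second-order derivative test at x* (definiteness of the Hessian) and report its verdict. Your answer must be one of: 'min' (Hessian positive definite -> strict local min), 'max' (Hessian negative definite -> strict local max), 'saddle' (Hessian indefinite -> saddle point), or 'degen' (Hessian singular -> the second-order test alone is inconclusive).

Compute the Hessian H = grad^2 f:
  H = [[-5, -2], [-2, -7]]
Verify stationarity: grad f(x*) = H x* + g = (0, 0).
Eigenvalues of H: -8.2361, -3.7639.
Both eigenvalues < 0, so H is negative definite -> x* is a strict local max.

max


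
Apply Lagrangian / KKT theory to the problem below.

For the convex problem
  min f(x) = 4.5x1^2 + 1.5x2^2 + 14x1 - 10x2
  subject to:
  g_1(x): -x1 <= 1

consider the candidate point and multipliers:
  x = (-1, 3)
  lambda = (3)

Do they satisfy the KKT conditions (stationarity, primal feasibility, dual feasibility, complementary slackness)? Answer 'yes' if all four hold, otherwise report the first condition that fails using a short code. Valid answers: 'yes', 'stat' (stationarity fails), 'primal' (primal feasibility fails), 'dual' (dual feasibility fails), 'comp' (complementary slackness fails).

Gradient of f: grad f(x) = Q x + c = (5, -1)
Constraint values g_i(x) = a_i^T x - b_i:
  g_1((-1, 3)) = 0
Stationarity residual: grad f(x) + sum_i lambda_i a_i = (2, -1)
  -> stationarity FAILS
Primal feasibility (all g_i <= 0): OK
Dual feasibility (all lambda_i >= 0): OK
Complementary slackness (lambda_i * g_i(x) = 0 for all i): OK

Verdict: the first failing condition is stationarity -> stat.

stat


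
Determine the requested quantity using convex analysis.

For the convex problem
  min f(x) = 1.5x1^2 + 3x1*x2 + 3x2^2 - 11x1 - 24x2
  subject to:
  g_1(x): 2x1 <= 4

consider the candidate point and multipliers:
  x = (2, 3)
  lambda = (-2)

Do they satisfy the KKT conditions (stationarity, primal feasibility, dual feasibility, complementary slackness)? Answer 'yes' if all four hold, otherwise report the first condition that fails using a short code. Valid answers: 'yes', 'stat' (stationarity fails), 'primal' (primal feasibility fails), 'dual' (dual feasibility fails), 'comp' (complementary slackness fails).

Gradient of f: grad f(x) = Q x + c = (4, 0)
Constraint values g_i(x) = a_i^T x - b_i:
  g_1((2, 3)) = 0
Stationarity residual: grad f(x) + sum_i lambda_i a_i = (0, 0)
  -> stationarity OK
Primal feasibility (all g_i <= 0): OK
Dual feasibility (all lambda_i >= 0): FAILS
Complementary slackness (lambda_i * g_i(x) = 0 for all i): OK

Verdict: the first failing condition is dual_feasibility -> dual.

dual


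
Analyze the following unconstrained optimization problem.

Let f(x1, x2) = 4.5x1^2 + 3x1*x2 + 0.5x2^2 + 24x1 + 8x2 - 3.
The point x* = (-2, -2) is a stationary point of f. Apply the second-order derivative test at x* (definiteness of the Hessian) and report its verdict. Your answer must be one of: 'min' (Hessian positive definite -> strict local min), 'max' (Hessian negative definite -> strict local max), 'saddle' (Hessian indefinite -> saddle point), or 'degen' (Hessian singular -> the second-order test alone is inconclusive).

Compute the Hessian H = grad^2 f:
  H = [[9, 3], [3, 1]]
Verify stationarity: grad f(x*) = H x* + g = (0, 0).
Eigenvalues of H: 0, 10.
H has a zero eigenvalue (singular; positive semidefinite but not definite), so H is neither positive definite, negative definite, nor indefinite. The second-order test alone is inconclusive -> degen.
(Indeed, f is constant along the null direction of H through x*, so x* is not a strict local extremum.)

degen


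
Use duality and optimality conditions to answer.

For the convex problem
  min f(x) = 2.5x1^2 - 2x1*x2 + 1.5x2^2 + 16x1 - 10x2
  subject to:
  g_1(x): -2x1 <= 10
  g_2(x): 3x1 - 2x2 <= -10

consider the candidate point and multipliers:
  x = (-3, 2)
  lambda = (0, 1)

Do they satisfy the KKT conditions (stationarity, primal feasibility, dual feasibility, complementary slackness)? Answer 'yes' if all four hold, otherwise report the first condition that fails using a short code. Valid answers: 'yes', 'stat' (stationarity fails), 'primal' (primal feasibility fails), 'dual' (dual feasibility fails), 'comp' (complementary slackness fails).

Gradient of f: grad f(x) = Q x + c = (-3, 2)
Constraint values g_i(x) = a_i^T x - b_i:
  g_1((-3, 2)) = -4
  g_2((-3, 2)) = -3
Stationarity residual: grad f(x) + sum_i lambda_i a_i = (0, 0)
  -> stationarity OK
Primal feasibility (all g_i <= 0): OK
Dual feasibility (all lambda_i >= 0): OK
Complementary slackness (lambda_i * g_i(x) = 0 for all i): FAILS

Verdict: the first failing condition is complementary_slackness -> comp.

comp


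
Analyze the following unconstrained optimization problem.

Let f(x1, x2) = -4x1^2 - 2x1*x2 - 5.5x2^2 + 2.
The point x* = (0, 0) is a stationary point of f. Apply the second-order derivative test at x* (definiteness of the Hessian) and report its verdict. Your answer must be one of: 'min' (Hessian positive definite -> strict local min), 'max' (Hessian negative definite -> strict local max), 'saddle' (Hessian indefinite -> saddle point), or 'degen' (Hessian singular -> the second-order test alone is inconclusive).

Compute the Hessian H = grad^2 f:
  H = [[-8, -2], [-2, -11]]
Verify stationarity: grad f(x*) = H x* + g = (0, 0).
Eigenvalues of H: -12, -7.
Both eigenvalues < 0, so H is negative definite -> x* is a strict local max.

max


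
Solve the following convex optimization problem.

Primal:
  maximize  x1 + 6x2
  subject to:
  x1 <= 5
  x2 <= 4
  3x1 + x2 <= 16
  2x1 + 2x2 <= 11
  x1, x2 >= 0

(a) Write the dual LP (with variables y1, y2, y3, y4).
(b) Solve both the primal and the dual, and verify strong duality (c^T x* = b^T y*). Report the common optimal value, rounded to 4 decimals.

The standard primal-dual pair for 'max c^T x s.t. A x <= b, x >= 0' is:
  Dual:  min b^T y  s.t.  A^T y >= c,  y >= 0.

So the dual LP is:
  minimize  5y1 + 4y2 + 16y3 + 11y4
  subject to:
    y1 + 3y3 + 2y4 >= 1
    y2 + y3 + 2y4 >= 6
    y1, y2, y3, y4 >= 0

Solving the primal: x* = (1.5, 4).
  primal value c^T x* = 25.5.
Solving the dual: y* = (0, 5, 0, 0.5).
  dual value b^T y* = 25.5.
Strong duality: c^T x* = b^T y*. Confirmed.

25.5


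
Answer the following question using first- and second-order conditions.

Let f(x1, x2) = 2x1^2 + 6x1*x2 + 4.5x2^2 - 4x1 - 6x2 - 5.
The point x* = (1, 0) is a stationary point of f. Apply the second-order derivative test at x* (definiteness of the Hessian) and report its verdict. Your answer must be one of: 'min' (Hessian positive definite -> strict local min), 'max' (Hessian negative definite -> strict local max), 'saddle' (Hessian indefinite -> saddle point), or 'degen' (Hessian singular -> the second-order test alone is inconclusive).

Compute the Hessian H = grad^2 f:
  H = [[4, 6], [6, 9]]
Verify stationarity: grad f(x*) = H x* + g = (0, 0).
Eigenvalues of H: 0, 13.
H has a zero eigenvalue (singular; positive semidefinite but not definite), so H is neither positive definite, negative definite, nor indefinite. The second-order test alone is inconclusive -> degen.
(Indeed, f is constant along the null direction of H through x*, so x* is not a strict local extremum.)

degen


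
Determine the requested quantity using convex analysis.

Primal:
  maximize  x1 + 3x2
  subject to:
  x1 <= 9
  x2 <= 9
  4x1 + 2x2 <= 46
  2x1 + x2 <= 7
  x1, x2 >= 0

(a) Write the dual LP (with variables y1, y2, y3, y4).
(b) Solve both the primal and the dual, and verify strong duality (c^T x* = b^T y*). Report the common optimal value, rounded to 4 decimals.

The standard primal-dual pair for 'max c^T x s.t. A x <= b, x >= 0' is:
  Dual:  min b^T y  s.t.  A^T y >= c,  y >= 0.

So the dual LP is:
  minimize  9y1 + 9y2 + 46y3 + 7y4
  subject to:
    y1 + 4y3 + 2y4 >= 1
    y2 + 2y3 + y4 >= 3
    y1, y2, y3, y4 >= 0

Solving the primal: x* = (0, 7).
  primal value c^T x* = 21.
Solving the dual: y* = (0, 0, 0, 3).
  dual value b^T y* = 21.
Strong duality: c^T x* = b^T y*. Confirmed.

21


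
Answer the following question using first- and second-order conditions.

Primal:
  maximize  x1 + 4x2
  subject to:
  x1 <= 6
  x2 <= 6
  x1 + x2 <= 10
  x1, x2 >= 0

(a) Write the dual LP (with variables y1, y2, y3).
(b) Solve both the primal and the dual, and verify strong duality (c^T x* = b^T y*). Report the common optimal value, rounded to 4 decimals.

The standard primal-dual pair for 'max c^T x s.t. A x <= b, x >= 0' is:
  Dual:  min b^T y  s.t.  A^T y >= c,  y >= 0.

So the dual LP is:
  minimize  6y1 + 6y2 + 10y3
  subject to:
    y1 + y3 >= 1
    y2 + y3 >= 4
    y1, y2, y3 >= 0

Solving the primal: x* = (4, 6).
  primal value c^T x* = 28.
Solving the dual: y* = (0, 3, 1).
  dual value b^T y* = 28.
Strong duality: c^T x* = b^T y*. Confirmed.

28


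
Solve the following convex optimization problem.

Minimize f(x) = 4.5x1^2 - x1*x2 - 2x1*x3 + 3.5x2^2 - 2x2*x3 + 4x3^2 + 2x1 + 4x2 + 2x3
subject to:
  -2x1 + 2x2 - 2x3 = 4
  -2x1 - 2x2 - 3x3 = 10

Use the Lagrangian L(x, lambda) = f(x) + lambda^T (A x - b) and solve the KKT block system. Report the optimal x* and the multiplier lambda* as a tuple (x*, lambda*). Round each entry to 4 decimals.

Form the Lagrangian:
  L(x, lambda) = (1/2) x^T Q x + c^T x + lambda^T (A x - b)
Stationarity (grad_x L = 0): Q x + c + A^T lambda = 0.
Primal feasibility: A x = b.

This gives the KKT block system:
  [ Q   A^T ] [ x     ]   [-c ]
  [ A    0  ] [ lambda ] = [ b ]

Solving the linear system:
  x*      = (-1.3587, -1.0717, -1.713)
  lambda* = (-1.7534, -1.1121)
  f(x*)   = 3.852

x* = (-1.3587, -1.0717, -1.713), lambda* = (-1.7534, -1.1121)


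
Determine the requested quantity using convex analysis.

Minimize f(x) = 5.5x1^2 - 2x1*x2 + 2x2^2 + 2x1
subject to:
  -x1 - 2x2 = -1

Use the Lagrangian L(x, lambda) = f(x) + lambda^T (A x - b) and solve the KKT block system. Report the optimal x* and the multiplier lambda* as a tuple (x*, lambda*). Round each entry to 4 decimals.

Form the Lagrangian:
  L(x, lambda) = (1/2) x^T Q x + c^T x + lambda^T (A x - b)
Stationarity (grad_x L = 0): Q x + c + A^T lambda = 0.
Primal feasibility: A x = b.

This gives the KKT block system:
  [ Q   A^T ] [ x     ]   [-c ]
  [ A    0  ] [ lambda ] = [ b ]

Solving the linear system:
  x*      = (0, 0.5)
  lambda* = (1)
  f(x*)   = 0.5

x* = (0, 0.5), lambda* = (1)


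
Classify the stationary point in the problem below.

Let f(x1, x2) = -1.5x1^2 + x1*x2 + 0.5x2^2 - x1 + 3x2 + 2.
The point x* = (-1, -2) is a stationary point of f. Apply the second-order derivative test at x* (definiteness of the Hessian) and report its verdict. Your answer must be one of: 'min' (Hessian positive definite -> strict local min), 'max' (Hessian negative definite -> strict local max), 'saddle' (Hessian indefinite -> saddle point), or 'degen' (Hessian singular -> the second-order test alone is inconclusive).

Compute the Hessian H = grad^2 f:
  H = [[-3, 1], [1, 1]]
Verify stationarity: grad f(x*) = H x* + g = (0, 0).
Eigenvalues of H: -3.2361, 1.2361.
Eigenvalues have mixed signs, so H is indefinite -> x* is a saddle point.

saddle


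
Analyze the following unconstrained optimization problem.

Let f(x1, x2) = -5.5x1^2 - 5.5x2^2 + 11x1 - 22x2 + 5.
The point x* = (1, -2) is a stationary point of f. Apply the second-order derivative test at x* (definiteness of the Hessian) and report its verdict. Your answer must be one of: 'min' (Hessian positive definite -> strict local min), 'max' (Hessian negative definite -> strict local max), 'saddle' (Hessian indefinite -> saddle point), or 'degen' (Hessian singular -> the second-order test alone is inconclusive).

Compute the Hessian H = grad^2 f:
  H = [[-11, 0], [0, -11]]
Verify stationarity: grad f(x*) = H x* + g = (0, 0).
Eigenvalues of H: -11, -11.
Both eigenvalues < 0, so H is negative definite -> x* is a strict local max.

max


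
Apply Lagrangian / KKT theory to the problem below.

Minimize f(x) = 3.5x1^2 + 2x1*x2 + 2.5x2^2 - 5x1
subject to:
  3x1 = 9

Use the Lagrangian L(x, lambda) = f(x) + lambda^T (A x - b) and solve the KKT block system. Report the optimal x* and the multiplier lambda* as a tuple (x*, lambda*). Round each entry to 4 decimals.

Form the Lagrangian:
  L(x, lambda) = (1/2) x^T Q x + c^T x + lambda^T (A x - b)
Stationarity (grad_x L = 0): Q x + c + A^T lambda = 0.
Primal feasibility: A x = b.

This gives the KKT block system:
  [ Q   A^T ] [ x     ]   [-c ]
  [ A    0  ] [ lambda ] = [ b ]

Solving the linear system:
  x*      = (3, -1.2)
  lambda* = (-4.5333)
  f(x*)   = 12.9

x* = (3, -1.2), lambda* = (-4.5333)


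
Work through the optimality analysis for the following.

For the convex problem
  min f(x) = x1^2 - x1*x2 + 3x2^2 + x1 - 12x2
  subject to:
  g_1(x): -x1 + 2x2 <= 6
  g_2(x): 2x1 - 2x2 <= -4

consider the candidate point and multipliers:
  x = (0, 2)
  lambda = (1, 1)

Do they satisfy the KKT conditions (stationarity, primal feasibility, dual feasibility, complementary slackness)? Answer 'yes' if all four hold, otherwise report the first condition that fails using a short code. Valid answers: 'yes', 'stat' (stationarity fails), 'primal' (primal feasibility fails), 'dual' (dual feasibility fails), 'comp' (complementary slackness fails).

Gradient of f: grad f(x) = Q x + c = (-1, 0)
Constraint values g_i(x) = a_i^T x - b_i:
  g_1((0, 2)) = -2
  g_2((0, 2)) = 0
Stationarity residual: grad f(x) + sum_i lambda_i a_i = (0, 0)
  -> stationarity OK
Primal feasibility (all g_i <= 0): OK
Dual feasibility (all lambda_i >= 0): OK
Complementary slackness (lambda_i * g_i(x) = 0 for all i): FAILS

Verdict: the first failing condition is complementary_slackness -> comp.

comp


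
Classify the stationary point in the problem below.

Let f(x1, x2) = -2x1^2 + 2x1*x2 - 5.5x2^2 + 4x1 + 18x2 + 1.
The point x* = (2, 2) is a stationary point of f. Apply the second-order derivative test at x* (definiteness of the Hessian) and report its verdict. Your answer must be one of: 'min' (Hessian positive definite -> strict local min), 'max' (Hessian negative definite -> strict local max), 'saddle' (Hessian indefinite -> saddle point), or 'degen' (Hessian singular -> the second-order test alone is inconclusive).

Compute the Hessian H = grad^2 f:
  H = [[-4, 2], [2, -11]]
Verify stationarity: grad f(x*) = H x* + g = (0, 0).
Eigenvalues of H: -11.5311, -3.4689.
Both eigenvalues < 0, so H is negative definite -> x* is a strict local max.

max


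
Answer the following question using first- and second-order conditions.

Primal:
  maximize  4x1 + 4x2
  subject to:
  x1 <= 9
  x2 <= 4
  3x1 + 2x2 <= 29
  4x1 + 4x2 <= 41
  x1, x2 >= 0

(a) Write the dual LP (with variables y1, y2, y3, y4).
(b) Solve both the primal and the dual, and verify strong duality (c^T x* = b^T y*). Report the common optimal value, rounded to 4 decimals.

The standard primal-dual pair for 'max c^T x s.t. A x <= b, x >= 0' is:
  Dual:  min b^T y  s.t.  A^T y >= c,  y >= 0.

So the dual LP is:
  minimize  9y1 + 4y2 + 29y3 + 41y4
  subject to:
    y1 + 3y3 + 4y4 >= 4
    y2 + 2y3 + 4y4 >= 4
    y1, y2, y3, y4 >= 0

Solving the primal: x* = (8.5, 1.75).
  primal value c^T x* = 41.
Solving the dual: y* = (0, 0, 0, 1).
  dual value b^T y* = 41.
Strong duality: c^T x* = b^T y*. Confirmed.

41


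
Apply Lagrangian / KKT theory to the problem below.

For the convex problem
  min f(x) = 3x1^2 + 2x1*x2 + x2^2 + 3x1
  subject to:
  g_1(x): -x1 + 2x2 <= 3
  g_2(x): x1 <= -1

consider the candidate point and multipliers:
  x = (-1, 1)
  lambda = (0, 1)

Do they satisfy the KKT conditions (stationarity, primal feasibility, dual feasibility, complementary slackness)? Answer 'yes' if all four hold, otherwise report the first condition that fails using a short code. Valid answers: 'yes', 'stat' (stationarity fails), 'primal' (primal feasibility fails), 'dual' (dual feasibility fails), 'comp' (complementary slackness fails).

Gradient of f: grad f(x) = Q x + c = (-1, 0)
Constraint values g_i(x) = a_i^T x - b_i:
  g_1((-1, 1)) = 0
  g_2((-1, 1)) = 0
Stationarity residual: grad f(x) + sum_i lambda_i a_i = (0, 0)
  -> stationarity OK
Primal feasibility (all g_i <= 0): OK
Dual feasibility (all lambda_i >= 0): OK
Complementary slackness (lambda_i * g_i(x) = 0 for all i): OK

Verdict: yes, KKT holds.

yes


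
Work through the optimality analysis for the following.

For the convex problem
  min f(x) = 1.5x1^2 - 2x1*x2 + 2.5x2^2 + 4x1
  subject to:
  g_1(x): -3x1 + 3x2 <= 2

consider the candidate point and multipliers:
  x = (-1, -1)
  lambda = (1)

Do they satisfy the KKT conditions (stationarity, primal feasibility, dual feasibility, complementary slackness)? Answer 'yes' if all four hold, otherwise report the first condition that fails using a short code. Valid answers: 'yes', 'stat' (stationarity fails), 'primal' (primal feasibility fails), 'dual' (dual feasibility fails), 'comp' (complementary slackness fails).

Gradient of f: grad f(x) = Q x + c = (3, -3)
Constraint values g_i(x) = a_i^T x - b_i:
  g_1((-1, -1)) = -2
Stationarity residual: grad f(x) + sum_i lambda_i a_i = (0, 0)
  -> stationarity OK
Primal feasibility (all g_i <= 0): OK
Dual feasibility (all lambda_i >= 0): OK
Complementary slackness (lambda_i * g_i(x) = 0 for all i): FAILS

Verdict: the first failing condition is complementary_slackness -> comp.

comp


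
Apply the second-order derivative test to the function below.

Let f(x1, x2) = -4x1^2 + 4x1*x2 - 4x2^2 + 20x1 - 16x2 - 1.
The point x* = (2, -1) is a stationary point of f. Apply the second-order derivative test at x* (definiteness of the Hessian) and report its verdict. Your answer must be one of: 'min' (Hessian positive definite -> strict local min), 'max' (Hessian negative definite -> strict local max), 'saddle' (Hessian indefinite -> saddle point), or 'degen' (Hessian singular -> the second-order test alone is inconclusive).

Compute the Hessian H = grad^2 f:
  H = [[-8, 4], [4, -8]]
Verify stationarity: grad f(x*) = H x* + g = (0, 0).
Eigenvalues of H: -12, -4.
Both eigenvalues < 0, so H is negative definite -> x* is a strict local max.

max


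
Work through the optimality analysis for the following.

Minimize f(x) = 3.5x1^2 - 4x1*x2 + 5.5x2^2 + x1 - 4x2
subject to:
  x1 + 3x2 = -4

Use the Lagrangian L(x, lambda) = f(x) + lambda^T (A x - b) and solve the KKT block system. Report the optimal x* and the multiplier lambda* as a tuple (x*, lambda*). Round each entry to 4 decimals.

Form the Lagrangian:
  L(x, lambda) = (1/2) x^T Q x + c^T x + lambda^T (A x - b)
Stationarity (grad_x L = 0): Q x + c + A^T lambda = 0.
Primal feasibility: A x = b.

This gives the KKT block system:
  [ Q   A^T ] [ x     ]   [-c ]
  [ A    0  ] [ lambda ] = [ b ]

Solving the linear system:
  x*      = (-1.1531, -0.949)
  lambda* = (3.2755)
  f(x*)   = 7.8724

x* = (-1.1531, -0.949), lambda* = (3.2755)


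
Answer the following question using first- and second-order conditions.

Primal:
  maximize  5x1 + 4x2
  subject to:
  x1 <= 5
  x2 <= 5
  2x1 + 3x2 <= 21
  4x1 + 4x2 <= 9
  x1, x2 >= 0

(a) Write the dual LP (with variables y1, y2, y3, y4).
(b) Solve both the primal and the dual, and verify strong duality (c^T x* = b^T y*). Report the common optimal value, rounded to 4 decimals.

The standard primal-dual pair for 'max c^T x s.t. A x <= b, x >= 0' is:
  Dual:  min b^T y  s.t.  A^T y >= c,  y >= 0.

So the dual LP is:
  minimize  5y1 + 5y2 + 21y3 + 9y4
  subject to:
    y1 + 2y3 + 4y4 >= 5
    y2 + 3y3 + 4y4 >= 4
    y1, y2, y3, y4 >= 0

Solving the primal: x* = (2.25, 0).
  primal value c^T x* = 11.25.
Solving the dual: y* = (0, 0, 0, 1.25).
  dual value b^T y* = 11.25.
Strong duality: c^T x* = b^T y*. Confirmed.

11.25


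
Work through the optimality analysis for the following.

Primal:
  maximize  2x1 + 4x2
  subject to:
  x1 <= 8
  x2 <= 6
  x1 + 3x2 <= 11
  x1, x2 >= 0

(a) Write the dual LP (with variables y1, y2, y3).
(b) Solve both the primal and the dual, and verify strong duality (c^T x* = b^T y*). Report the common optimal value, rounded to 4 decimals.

The standard primal-dual pair for 'max c^T x s.t. A x <= b, x >= 0' is:
  Dual:  min b^T y  s.t.  A^T y >= c,  y >= 0.

So the dual LP is:
  minimize  8y1 + 6y2 + 11y3
  subject to:
    y1 + y3 >= 2
    y2 + 3y3 >= 4
    y1, y2, y3 >= 0

Solving the primal: x* = (8, 1).
  primal value c^T x* = 20.
Solving the dual: y* = (0.6667, 0, 1.3333).
  dual value b^T y* = 20.
Strong duality: c^T x* = b^T y*. Confirmed.

20


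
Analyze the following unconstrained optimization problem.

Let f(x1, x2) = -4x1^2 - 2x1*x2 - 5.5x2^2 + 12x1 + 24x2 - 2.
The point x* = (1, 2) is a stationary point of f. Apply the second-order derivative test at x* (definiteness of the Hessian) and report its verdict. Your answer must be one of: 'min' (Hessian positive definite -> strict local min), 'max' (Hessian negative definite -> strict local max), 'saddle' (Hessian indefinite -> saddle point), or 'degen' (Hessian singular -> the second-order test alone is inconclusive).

Compute the Hessian H = grad^2 f:
  H = [[-8, -2], [-2, -11]]
Verify stationarity: grad f(x*) = H x* + g = (0, 0).
Eigenvalues of H: -12, -7.
Both eigenvalues < 0, so H is negative definite -> x* is a strict local max.

max


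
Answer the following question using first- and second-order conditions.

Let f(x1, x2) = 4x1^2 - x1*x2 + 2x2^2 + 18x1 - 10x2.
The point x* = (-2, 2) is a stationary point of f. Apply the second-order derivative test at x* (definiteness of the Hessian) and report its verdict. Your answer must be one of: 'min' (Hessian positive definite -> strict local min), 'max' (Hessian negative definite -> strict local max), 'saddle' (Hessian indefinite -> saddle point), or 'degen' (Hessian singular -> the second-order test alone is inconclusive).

Compute the Hessian H = grad^2 f:
  H = [[8, -1], [-1, 4]]
Verify stationarity: grad f(x*) = H x* + g = (0, 0).
Eigenvalues of H: 3.7639, 8.2361.
Both eigenvalues > 0, so H is positive definite -> x* is a strict local min.

min


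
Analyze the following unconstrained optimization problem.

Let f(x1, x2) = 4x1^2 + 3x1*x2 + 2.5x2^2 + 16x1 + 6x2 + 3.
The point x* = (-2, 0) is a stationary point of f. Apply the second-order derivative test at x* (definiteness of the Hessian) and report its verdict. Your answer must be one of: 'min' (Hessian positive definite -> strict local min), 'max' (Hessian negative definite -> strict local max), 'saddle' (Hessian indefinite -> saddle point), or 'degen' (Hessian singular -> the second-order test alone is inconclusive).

Compute the Hessian H = grad^2 f:
  H = [[8, 3], [3, 5]]
Verify stationarity: grad f(x*) = H x* + g = (0, 0).
Eigenvalues of H: 3.1459, 9.8541.
Both eigenvalues > 0, so H is positive definite -> x* is a strict local min.

min
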